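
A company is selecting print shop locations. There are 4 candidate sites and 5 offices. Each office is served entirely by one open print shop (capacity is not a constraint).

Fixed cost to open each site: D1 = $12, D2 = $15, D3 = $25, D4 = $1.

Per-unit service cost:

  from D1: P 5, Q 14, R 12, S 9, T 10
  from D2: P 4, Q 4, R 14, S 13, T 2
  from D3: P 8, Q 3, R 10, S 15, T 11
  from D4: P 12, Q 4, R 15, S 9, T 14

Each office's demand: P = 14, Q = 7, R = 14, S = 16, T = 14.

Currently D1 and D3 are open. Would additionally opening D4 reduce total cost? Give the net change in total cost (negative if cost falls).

No — net change +1 (cost rises by 1).

Current service cost with {D1, D3}: 515.
Adding D4: each office re-picks its cheapest; new service cost 515, saving 0.
Extra fixed cost: 1. Net change = 1 − 0 = 1.
(Totals: 552 → 553.)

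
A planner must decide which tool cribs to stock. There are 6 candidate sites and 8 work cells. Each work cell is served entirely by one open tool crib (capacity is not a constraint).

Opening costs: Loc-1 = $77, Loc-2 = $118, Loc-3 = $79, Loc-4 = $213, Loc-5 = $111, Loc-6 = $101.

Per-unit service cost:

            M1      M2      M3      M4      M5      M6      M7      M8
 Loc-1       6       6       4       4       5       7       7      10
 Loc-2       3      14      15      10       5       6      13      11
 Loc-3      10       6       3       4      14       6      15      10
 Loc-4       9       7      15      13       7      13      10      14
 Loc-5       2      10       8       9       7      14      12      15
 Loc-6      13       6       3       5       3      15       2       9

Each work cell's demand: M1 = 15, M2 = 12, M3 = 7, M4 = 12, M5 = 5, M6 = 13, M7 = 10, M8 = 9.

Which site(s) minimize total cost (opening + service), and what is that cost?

For any fixed open set, each work cell goes to its cheapest open site; total = fixed + service.
{Loc-1}: M1→Loc-1 6·15=90, M2→Loc-1 6·12=72, M3→Loc-1 4·7=28, M4→Loc-1 4·12=48, M5→Loc-1 5·5=25, M6→Loc-1 7·13=91, M7→Loc-1 7·10=70, M8→Loc-1 10·9=90. Service 514; fixed 77; total 591.
{Loc-2, Loc-6}: M1→Loc-2 3·15=45, M2→Loc-6 6·12=72, M3→Loc-6 3·7=21, M4→Loc-6 5·12=60, M5→Loc-6 3·5=15, M6→Loc-2 6·13=78, M7→Loc-6 2·10=20, M8→Loc-6 9·9=81. Service 392; fixed 219; total 611.
{Loc-1, Loc-6}: M1→Loc-1 6·15=90, M2→Loc-1 6·12=72, M3→Loc-6 3·7=21, M4→Loc-1 4·12=48, M5→Loc-6 3·5=15, M6→Loc-1 7·13=91, M7→Loc-6 2·10=20, M8→Loc-6 9·9=81. Service 438; fixed 178; total 616.
{Loc-1, Loc-2, Loc-3, Loc-4, Loc-5, Loc-6}: M1→Loc-5 2·15=30, M2→Loc-1 6·12=72, M3→Loc-3 3·7=21, M4→Loc-1 4·12=48, M5→Loc-6 3·5=15, M6→Loc-2 6·13=78, M7→Loc-6 2·10=20, M8→Loc-6 9·9=81. Service 365; fixed 699; total 1064.
No other subset beats 591.

Open Loc-1 only; minimum total cost 591.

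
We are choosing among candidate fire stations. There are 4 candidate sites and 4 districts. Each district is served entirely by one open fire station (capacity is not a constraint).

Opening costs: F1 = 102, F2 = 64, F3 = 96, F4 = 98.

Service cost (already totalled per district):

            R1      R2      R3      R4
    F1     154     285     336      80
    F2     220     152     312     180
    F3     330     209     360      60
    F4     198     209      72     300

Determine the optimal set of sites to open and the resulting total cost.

Open F1 and F4; minimum total cost 715.

For any fixed open set, each district goes to its cheapest open site; total = fixed + service.
{F1, F4}: R1→F1 154, R2→F4 209, R3→F4 72, R4→F1 80. Service 515; fixed 200; total 715.
{F1, F2, F4}: R1→F1 154, R2→F2 152, R3→F4 72, R4→F1 80. Service 458; fixed 264; total 722.
{F3, F4}: service 539 + fixed 194 = 733
{F1, F2, F3, F4}: service 438 + fixed 360 = 798
(All 15 nonempty subsets were checked; F1 and F4 is lowest.)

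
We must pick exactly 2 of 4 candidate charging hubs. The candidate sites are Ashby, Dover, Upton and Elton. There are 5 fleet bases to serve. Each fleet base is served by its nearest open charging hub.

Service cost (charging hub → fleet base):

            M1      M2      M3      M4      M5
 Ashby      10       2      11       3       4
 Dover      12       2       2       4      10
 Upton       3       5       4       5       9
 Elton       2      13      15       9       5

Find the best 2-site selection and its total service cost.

Choose Dover and Elton; total service cost 15.

With exactly 2 open, each fleet base uses its cheapest among the chosen.
{Dover, Elton}: M1→Elton 2, M2→Dover 2, M3→Dover 2, M4→Dover 4, M5→Elton 5. Service cost 15.
{Ashby, Upton}: service cost 16
{Dover, Upton}: service cost 20
Among all 6 size-2 choices, {Dover, Elton} is lowest.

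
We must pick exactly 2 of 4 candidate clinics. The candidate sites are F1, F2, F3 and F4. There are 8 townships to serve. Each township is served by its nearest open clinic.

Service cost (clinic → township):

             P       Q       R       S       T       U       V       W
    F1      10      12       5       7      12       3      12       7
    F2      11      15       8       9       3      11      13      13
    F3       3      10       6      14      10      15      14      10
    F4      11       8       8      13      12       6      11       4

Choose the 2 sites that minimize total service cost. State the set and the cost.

Choose F1 and F3; total service cost 57.

With exactly 2 open, each township uses its cheapest among the chosen.
{F1, F3}: P→F3 3, Q→F3 10, R→F1 5, S→F1 7, T→F3 10, U→F1 3, V→F1 12, W→F1 7. Service cost 57.
{F1, F2}: service cost 59
{F1, F4}: service cost 60
Among all 6 size-2 choices, {F1, F3} is lowest.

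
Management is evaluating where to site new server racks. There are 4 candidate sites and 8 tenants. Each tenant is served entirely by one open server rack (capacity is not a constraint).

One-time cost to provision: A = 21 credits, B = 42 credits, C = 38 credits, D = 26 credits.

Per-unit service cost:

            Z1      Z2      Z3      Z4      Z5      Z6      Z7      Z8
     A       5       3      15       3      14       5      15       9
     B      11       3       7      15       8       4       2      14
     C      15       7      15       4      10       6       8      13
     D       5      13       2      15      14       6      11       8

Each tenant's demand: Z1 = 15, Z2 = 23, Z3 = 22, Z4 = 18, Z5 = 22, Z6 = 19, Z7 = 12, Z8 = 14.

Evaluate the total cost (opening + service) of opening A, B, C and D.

Total cost: 757

Each tenant is assigned to its cheapest site among the open ones.
{A, B, C, D}: Z1→A 5·15=75, Z2→A 3·23=69, Z3→D 2·22=44, Z4→A 3·18=54, Z5→B 8·22=176, Z6→B 4·19=76, Z7→B 2·12=24, Z8→D 8·14=112. Service 630; fixed 127; total 757.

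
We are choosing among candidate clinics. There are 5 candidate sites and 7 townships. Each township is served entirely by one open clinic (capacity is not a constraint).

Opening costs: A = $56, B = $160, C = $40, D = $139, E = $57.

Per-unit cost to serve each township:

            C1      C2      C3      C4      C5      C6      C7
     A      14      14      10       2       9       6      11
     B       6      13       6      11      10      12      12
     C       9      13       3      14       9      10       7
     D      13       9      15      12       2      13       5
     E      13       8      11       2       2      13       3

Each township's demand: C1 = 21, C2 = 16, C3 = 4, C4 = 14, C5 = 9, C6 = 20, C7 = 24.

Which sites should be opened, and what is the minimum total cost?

Open A, C and E; minimum total cost 720.

For any fixed open set, each township goes to its cheapest open site; total = fixed + service.
{A, C, E}: C1→C 9·21=189, C2→E 8·16=128, C3→C 3·4=12, C4→A 2·14=28, C5→E 2·9=18, C6→A 6·20=120, C7→E 3·24=72. Service 567; fixed 153; total 720.
{C, E}: C1→C 9·21=189, C2→E 8·16=128, C3→C 3·4=12, C4→E 2·14=28, C5→E 2·9=18, C6→C 10·20=200, C7→E 3·24=72. Service 647; fixed 97; total 744.
{A, B, E}: service 516 + fixed 273 = 789
{A, B, C, D, E}: service 504 + fixed 452 = 956
No other subset beats 720.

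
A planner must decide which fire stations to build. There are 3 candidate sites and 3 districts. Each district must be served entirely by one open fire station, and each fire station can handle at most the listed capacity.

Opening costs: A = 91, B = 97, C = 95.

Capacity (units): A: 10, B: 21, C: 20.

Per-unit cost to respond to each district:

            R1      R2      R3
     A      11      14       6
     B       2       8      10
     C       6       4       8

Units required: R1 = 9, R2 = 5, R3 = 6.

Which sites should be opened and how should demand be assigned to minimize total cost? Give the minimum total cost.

Minimum total cost: 215

Open {B}: R1→B 2·9=18, R2→B 8·5=40, R3→B 10·6=60.
Loads: B carries 20/21. Service 118; fixed 97; total 215.
Next best feasible plan costs 217.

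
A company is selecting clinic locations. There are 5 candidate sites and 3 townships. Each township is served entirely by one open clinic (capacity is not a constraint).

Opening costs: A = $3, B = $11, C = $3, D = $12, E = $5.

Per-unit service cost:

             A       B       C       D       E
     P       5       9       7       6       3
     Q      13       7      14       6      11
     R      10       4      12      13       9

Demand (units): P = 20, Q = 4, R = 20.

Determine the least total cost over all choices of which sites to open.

For any fixed open set, each township goes to its cheapest open site; total = fixed + service.
{B, E}: P→E 3·20=60, Q→B 7·4=28, R→B 4·20=80. Service 168; fixed 16; total 184.
{A, B, E}: P→E 3·20=60, Q→B 7·4=28, R→B 4·20=80. Service 168; fixed 19; total 187.
{B, C, E}: P→E 3·20=60, Q→B 7·4=28, R→B 4·20=80. Service 168; fixed 19; total 187.
{A, B, C, D, E}: service 164 + fixed 34 = 198
No other subset beats 184.

Minimum total cost: 184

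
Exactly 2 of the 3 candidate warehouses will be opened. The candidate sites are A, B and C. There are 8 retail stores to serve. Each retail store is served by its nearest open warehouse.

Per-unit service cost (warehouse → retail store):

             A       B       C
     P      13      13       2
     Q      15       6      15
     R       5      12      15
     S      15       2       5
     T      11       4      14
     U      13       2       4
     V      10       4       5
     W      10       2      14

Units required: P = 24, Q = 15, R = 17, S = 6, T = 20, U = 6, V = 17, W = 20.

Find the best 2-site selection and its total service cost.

With exactly 2 open, each retail store uses its cheapest among the chosen.
{B, C}: P→C 2·24=48, Q→B 6·15=90, R→B 12·17=204, S→B 2·6=12, T→B 4·20=80, U→B 2·6=12, V→B 4·17=68, W→B 2·20=40. Service cost 554.
{A, B}: service cost 699
{A, C}: service cost 917
Among all 3 size-2 choices, {B, C} is lowest.

Choose B and C; total service cost 554.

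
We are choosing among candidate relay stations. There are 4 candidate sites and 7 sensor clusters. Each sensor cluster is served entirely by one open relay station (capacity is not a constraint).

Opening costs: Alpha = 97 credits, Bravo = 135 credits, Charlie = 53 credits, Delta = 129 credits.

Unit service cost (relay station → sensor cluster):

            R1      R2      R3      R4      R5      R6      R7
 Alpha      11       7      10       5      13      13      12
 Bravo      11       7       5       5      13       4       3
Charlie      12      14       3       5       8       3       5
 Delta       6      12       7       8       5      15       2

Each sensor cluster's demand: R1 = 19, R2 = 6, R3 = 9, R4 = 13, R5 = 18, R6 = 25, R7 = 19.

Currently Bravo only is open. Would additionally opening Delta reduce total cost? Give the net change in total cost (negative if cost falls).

Yes — net change −129 (cost falls by 129).

Current service cost with {Bravo}: 752.
Adding Delta: each sensor cluster re-picks its cheapest; new service cost 494, saving 258.
Extra fixed cost: 129. Net change = 129 − 258 = -129.
(Totals: 887 → 758.)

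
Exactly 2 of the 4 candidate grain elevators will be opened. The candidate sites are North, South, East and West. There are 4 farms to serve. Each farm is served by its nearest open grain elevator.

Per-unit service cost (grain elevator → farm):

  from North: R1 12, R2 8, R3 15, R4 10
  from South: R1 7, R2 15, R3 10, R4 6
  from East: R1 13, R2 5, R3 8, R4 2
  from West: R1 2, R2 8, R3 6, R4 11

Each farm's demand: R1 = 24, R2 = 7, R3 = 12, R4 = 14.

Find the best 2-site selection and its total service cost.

With exactly 2 open, each farm uses its cheapest among the chosen.
{East, West}: R1→West 2·24=48, R2→East 5·7=35, R3→West 6·12=72, R4→East 2·14=28. Service cost 183.
{South, West}: service cost 260
{North, West}: service cost 316
Among all 6 size-2 choices, {East, West} is lowest.

Choose East and West; total service cost 183.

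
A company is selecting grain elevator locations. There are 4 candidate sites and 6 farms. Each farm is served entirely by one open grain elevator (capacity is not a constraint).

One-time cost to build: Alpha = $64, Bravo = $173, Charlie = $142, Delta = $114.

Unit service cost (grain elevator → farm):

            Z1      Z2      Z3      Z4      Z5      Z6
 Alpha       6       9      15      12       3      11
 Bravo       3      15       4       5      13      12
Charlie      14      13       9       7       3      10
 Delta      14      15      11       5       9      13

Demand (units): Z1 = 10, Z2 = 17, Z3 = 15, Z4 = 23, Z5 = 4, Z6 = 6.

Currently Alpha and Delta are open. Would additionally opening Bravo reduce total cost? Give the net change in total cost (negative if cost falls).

Current service cost with {Alpha, Delta}: 571.
Adding Bravo: each farm re-picks its cheapest; new service cost 436, saving 135.
Extra fixed cost: 173. Net change = 173 − 135 = 38.
(Totals: 749 → 787.)

No — net change +38 (cost rises by 38).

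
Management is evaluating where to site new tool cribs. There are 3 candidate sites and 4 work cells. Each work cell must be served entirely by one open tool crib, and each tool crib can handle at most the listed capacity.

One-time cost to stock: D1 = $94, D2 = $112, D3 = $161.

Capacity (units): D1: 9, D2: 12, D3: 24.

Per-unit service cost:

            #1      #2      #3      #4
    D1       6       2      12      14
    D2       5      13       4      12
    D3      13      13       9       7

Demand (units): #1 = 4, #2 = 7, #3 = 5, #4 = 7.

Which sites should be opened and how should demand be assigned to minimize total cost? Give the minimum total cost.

Minimum total cost: 398

Open {D3}: #1→D3 13·4=52, #2→D3 13·7=91, #3→D3 9·5=45, #4→D3 7·7=49.
Loads: D3 carries 23/24. Service 237; fixed 161; total 398.
Next best feasible plan costs 415.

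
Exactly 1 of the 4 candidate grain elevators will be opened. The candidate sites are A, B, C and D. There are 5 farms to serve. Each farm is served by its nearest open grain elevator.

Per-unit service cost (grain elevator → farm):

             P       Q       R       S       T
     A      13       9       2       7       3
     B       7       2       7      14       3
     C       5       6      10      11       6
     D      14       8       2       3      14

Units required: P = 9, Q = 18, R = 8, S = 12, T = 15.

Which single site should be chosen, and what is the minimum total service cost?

With exactly 1 open, each farm uses its cheapest among the chosen.
{B}: P→B 7·9=63, Q→B 2·18=36, R→B 7·8=56, S→B 14·12=168, T→B 3·15=45. Service cost 368.
{A}: service cost 424
{C}: service cost 455
Among all 4 size-1 choices, {B} is lowest.

Choose B only; total service cost 368.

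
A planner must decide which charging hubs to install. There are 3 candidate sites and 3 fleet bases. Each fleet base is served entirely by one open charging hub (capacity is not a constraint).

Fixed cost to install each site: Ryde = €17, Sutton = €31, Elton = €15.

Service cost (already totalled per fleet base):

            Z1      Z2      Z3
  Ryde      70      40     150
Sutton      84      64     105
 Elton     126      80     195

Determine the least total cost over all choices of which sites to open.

For any fixed open set, each fleet base goes to its cheapest open site; total = fixed + service.
{Ryde, Sutton}: Z1→Ryde 70, Z2→Ryde 40, Z3→Sutton 105. Service 215; fixed 48; total 263.
{Ryde}: service 260 + fixed 17 = 277
{Ryde, Sutton, Elton}: service 215 + fixed 63 = 278
{Elton}: service 401 + fixed 15 = 416
(All 7 nonempty subsets were checked; Ryde and Sutton is lowest.)

Minimum total cost: 263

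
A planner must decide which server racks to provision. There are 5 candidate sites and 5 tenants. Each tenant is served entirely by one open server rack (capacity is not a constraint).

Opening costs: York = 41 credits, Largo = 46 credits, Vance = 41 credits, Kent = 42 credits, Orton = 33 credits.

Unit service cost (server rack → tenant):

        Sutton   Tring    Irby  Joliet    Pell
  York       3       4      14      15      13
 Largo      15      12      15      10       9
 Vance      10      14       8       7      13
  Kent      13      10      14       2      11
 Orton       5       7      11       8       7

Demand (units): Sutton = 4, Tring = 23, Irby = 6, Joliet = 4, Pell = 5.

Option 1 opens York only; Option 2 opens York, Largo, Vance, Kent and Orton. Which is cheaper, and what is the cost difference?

Option 1: {York}: Sutton→York 3·4=12, Tring→York 4·23=92, Irby→York 14·6=84, Joliet→York 15·4=60, Pell→York 13·5=65. Service 313; fixed 41; total 354.
Option 2: {York, Largo, Vance, Kent, Orton}: Sutton→York 3·4=12, Tring→York 4·23=92, Irby→Vance 8·6=48, Joliet→Kent 2·4=8, Pell→Orton 7·5=35. Service 195; fixed 203; total 398.
Difference: |354 − 398| = 44.

Option 1 is cheaper by 44.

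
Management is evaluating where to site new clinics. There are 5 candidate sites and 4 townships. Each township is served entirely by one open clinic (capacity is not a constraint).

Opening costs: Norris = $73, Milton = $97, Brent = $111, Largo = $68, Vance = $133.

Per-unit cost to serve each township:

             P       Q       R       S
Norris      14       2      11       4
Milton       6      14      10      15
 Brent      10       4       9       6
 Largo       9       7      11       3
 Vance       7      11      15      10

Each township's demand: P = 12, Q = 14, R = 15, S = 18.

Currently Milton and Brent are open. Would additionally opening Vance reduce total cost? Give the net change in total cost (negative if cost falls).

No — net change +133 (cost rises by 133).

Current service cost with {Milton, Brent}: 371.
Adding Vance: each township re-picks its cheapest; new service cost 371, saving 0.
Extra fixed cost: 133. Net change = 133 − 0 = 133.
(Totals: 579 → 712.)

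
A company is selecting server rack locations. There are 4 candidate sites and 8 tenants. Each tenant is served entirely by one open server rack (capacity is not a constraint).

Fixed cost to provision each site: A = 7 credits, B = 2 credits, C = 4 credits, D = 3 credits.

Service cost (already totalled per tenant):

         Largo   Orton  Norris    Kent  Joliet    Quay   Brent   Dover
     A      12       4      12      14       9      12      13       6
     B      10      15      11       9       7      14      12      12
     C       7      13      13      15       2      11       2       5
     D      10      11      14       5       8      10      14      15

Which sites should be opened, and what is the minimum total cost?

For any fixed open set, each tenant goes to its cheapest open site; total = fixed + service.
{A, C, D}: Largo→C 7, Orton→A 4, Norris→A 12, Kent→D 5, Joliet→C 2, Quay→D 10, Brent→C 2, Dover→C 5. Service 47; fixed 14; total 61.
{A, B, C, D}: service 46 + fixed 16 = 62
{B, C, D}: Largo→C 7, Orton→D 11, Norris→B 11, Kent→D 5, Joliet→C 2, Quay→D 10, Brent→C 2, Dover→C 5. Service 53; fixed 9; total 62.
{B}: Largo→B 10, Orton→B 15, Norris→B 11, Kent→B 9, Joliet→B 7, Quay→B 14, Brent→B 12, Dover→B 12. Service 90; fixed 2; total 92.
No other subset beats 61.

Open A, C and D; minimum total cost 61.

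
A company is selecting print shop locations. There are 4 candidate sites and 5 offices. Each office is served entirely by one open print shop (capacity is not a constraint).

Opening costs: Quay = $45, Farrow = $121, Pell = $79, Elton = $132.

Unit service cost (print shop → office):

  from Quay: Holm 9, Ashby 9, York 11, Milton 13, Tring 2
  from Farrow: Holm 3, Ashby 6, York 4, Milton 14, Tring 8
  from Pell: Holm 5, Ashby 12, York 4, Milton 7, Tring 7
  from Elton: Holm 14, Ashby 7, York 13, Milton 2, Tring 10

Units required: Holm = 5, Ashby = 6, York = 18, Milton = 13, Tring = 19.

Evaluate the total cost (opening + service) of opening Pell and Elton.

Total cost: 509

Each office is assigned to its cheapest site among the open ones.
{Pell, Elton}: Holm→Pell 5·5=25, Ashby→Elton 7·6=42, York→Pell 4·18=72, Milton→Elton 2·13=26, Tring→Pell 7·19=133. Service 298; fixed 211; total 509.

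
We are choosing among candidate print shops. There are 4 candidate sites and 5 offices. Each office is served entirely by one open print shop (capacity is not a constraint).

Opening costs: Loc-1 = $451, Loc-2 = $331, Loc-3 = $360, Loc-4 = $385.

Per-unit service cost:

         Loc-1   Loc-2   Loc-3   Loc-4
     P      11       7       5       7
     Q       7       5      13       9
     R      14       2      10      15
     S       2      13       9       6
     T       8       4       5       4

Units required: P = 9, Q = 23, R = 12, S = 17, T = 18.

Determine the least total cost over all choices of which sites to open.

Minimum total cost: 826

For any fixed open set, each office goes to its cheapest open site; total = fixed + service.
{Loc-2}: P→Loc-2 7·9=63, Q→Loc-2 5·23=115, R→Loc-2 2·12=24, S→Loc-2 13·17=221, T→Loc-2 4·18=72. Service 495; fixed 331; total 826.
{Loc-4}: service 624 + fixed 385 = 1009
{Loc-1}: service 606 + fixed 451 = 1057
{Loc-1, Loc-2, Loc-3, Loc-4}: service 290 + fixed 1527 = 1817
No other subset beats 826.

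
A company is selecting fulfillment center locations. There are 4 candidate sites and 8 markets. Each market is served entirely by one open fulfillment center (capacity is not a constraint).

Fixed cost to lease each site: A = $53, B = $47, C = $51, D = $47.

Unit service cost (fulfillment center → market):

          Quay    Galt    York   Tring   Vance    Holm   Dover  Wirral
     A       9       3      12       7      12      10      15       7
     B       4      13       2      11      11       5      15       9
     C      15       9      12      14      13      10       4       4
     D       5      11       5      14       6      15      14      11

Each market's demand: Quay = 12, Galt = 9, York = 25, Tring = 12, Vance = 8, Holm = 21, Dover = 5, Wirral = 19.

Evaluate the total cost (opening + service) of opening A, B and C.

Total cost: 649

Each market is assigned to its cheapest site among the open ones.
{A, B, C}: Quay→B 4·12=48, Galt→A 3·9=27, York→B 2·25=50, Tring→A 7·12=84, Vance→B 11·8=88, Holm→B 5·21=105, Dover→C 4·5=20, Wirral→C 4·19=76. Service 498; fixed 151; total 649.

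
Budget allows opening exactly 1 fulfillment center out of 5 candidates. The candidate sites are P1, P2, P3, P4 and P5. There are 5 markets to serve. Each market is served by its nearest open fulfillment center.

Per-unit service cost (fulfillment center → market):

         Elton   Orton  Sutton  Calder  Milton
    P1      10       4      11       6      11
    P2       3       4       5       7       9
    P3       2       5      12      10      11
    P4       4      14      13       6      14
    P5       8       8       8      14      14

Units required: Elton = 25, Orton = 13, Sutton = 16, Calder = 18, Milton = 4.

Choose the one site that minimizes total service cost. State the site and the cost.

Choose P2 only; total service cost 369.

With exactly 1 open, each market uses its cheapest among the chosen.
{P2}: Elton→P2 3·25=75, Orton→P2 4·13=52, Sutton→P2 5·16=80, Calder→P2 7·18=126, Milton→P2 9·4=36. Service cost 369.
{P3}: service cost 531
{P1}: service cost 630
Among all 5 size-1 choices, {P2} is lowest.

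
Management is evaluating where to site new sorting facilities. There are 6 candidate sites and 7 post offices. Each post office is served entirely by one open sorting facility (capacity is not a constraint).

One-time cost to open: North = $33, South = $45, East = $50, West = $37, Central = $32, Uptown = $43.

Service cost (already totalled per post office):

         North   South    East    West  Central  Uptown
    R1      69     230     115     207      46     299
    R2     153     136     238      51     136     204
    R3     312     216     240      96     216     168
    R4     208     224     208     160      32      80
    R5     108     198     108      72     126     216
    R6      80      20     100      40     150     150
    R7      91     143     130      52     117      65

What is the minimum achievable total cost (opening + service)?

Minimum total cost: 458

For any fixed open set, each post office goes to its cheapest open site; total = fixed + service.
{West, Central}: R1→Central 46, R2→West 51, R3→West 96, R4→Central 32, R5→West 72, R6→West 40, R7→West 52. Service 389; fixed 69; total 458.
{South, West, Central}: service 369 + fixed 114 = 483
{North, West, Central}: service 389 + fixed 102 = 491
{North, South, East, West, Central, Uptown}: service 369 + fixed 240 = 609
No other subset beats 458.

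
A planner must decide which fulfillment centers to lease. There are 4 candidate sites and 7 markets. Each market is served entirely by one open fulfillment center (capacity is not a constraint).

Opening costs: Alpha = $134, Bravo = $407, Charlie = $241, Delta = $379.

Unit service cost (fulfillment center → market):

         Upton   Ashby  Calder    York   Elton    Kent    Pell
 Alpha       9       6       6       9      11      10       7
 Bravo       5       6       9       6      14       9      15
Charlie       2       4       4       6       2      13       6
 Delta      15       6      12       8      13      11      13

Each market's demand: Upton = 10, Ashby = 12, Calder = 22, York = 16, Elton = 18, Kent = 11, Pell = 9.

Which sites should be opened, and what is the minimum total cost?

Open Charlie only; minimum total cost 726.

For any fixed open set, each market goes to its cheapest open site; total = fixed + service.
{Charlie}: Upton→Charlie 2·10=20, Ashby→Charlie 4·12=48, Calder→Charlie 4·22=88, York→Charlie 6·16=96, Elton→Charlie 2·18=36, Kent→Charlie 13·11=143, Pell→Charlie 6·9=54. Service 485; fixed 241; total 726.
{Alpha, Charlie}: service 452 + fixed 375 = 827
{Alpha}: service 809 + fixed 134 = 943
{Alpha, Bravo, Charlie, Delta}: service 441 + fixed 1161 = 1602
No other subset beats 726.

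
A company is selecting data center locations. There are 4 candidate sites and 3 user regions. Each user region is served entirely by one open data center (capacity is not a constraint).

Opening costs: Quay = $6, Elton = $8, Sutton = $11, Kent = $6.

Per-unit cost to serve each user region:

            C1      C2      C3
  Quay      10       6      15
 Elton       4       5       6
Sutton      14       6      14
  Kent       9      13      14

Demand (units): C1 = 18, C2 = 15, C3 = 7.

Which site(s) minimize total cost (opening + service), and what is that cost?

For any fixed open set, each user region goes to its cheapest open site; total = fixed + service.
{Elton}: C1→Elton 4·18=72, C2→Elton 5·15=75, C3→Elton 6·7=42. Service 189; fixed 8; total 197.
{Quay, Elton}: service 189 + fixed 14 = 203
{Elton, Kent}: C1→Elton 4·18=72, C2→Elton 5·15=75, C3→Elton 6·7=42. Service 189; fixed 14; total 203.
{Quay, Elton, Sutton, Kent}: service 189 + fixed 31 = 220
No other subset beats 197.

Open Elton only; minimum total cost 197.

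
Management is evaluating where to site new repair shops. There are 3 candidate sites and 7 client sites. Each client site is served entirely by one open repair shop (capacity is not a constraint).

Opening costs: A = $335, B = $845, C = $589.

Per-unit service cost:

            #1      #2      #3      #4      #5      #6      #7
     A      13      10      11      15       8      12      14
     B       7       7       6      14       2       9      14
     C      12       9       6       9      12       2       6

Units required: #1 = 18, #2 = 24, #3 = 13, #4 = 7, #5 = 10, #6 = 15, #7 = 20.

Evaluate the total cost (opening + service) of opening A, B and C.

Each client site is assigned to its cheapest site among the open ones.
{A, B, C}: #1→B 7·18=126, #2→B 7·24=168, #3→B 6·13=78, #4→C 9·7=63, #5→B 2·10=20, #6→C 2·15=30, #7→C 6·20=120. Service 605; fixed 1769; total 2374.

Total cost: 2374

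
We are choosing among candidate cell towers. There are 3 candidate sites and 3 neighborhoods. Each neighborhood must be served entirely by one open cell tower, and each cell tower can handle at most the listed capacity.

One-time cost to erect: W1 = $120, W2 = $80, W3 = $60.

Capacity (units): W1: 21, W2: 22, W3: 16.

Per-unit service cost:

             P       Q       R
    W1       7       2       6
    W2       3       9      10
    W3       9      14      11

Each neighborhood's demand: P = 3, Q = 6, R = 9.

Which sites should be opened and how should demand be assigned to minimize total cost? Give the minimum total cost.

Open {W1}: P→W1 7·3=21, Q→W1 2·6=12, R→W1 6·9=54.
Loads: W1 carries 18/21. Service 87; fixed 120; total 207.
Next best feasible plan costs 233.

Minimum total cost: 207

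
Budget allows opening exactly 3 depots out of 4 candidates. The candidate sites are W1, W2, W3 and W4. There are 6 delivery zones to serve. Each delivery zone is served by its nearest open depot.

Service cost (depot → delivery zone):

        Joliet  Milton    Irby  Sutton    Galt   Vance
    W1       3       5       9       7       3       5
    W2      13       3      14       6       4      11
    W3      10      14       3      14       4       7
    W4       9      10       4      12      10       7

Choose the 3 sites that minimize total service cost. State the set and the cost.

With exactly 3 open, each delivery zone uses its cheapest among the chosen.
{W1, W2, W3}: Joliet→W1 3, Milton→W2 3, Irby→W3 3, Sutton→W2 6, Galt→W1 3, Vance→W1 5. Service cost 23.
{W1, W2, W4}: service cost 24
{W1, W3, W4}: service cost 26
Among all 4 size-3 choices, {W1, W2, W3} is lowest.

Choose W1, W2 and W3; total service cost 23.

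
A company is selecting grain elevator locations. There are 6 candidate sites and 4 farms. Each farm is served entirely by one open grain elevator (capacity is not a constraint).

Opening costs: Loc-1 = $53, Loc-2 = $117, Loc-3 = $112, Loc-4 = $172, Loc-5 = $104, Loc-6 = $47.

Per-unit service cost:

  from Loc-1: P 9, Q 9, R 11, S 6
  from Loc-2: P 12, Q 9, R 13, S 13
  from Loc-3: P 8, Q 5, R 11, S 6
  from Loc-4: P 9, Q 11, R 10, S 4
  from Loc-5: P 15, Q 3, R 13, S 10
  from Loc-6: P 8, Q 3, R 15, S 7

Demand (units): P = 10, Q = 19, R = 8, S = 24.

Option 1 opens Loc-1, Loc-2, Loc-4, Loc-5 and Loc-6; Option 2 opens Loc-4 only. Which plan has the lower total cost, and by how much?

Option 1: {Loc-1, Loc-2, Loc-4, Loc-5, Loc-6}: P→Loc-6 8·10=80, Q→Loc-5 3·19=57, R→Loc-4 10·8=80, S→Loc-4 4·24=96. Service 313; fixed 493; total 806.
Option 2: {Loc-4}: P→Loc-4 9·10=90, Q→Loc-4 11·19=209, R→Loc-4 10·8=80, S→Loc-4 4·24=96. Service 475; fixed 172; total 647.
Difference: |806 − 647| = 159.

Option 2 is cheaper by 159.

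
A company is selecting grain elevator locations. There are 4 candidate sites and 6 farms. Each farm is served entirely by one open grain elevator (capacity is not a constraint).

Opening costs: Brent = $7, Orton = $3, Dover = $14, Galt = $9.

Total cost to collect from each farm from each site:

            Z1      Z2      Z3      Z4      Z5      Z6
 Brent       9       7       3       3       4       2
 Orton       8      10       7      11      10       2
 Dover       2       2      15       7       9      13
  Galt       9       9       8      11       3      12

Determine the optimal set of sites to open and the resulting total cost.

For any fixed open set, each farm goes to its cheapest open site; total = fixed + service.
{Brent}: Z1→Brent 9, Z2→Brent 7, Z3→Brent 3, Z4→Brent 3, Z5→Brent 4, Z6→Brent 2. Service 28; fixed 7; total 35.
{Brent, Orton}: service 27 + fixed 10 = 37
{Brent, Dover}: service 16 + fixed 21 = 37
{Brent, Orton, Dover, Galt}: service 15 + fixed 33 = 48
(All 15 nonempty subsets were checked; Brent only is lowest.)

Open Brent only; minimum total cost 35.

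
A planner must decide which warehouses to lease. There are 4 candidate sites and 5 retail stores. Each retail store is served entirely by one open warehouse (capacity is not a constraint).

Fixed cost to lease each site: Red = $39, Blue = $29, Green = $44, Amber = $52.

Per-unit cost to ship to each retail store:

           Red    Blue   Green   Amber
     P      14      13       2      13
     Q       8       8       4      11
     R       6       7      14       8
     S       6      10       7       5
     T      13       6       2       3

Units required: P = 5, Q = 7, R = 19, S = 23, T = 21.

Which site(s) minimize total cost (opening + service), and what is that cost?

Open Red and Green; minimum total cost 415.

For any fixed open set, each retail store goes to its cheapest open site; total = fixed + service.
{Red, Green}: P→Green 2·5=10, Q→Green 4·7=28, R→Red 6·19=114, S→Red 6·23=138, T→Green 2·21=42. Service 332; fixed 83; total 415.
{Green, Amber}: service 347 + fixed 96 = 443
{Red, Blue, Green}: P→Green 2·5=10, Q→Green 4·7=28, R→Red 6·19=114, S→Red 6·23=138, T→Green 2·21=42. Service 332; fixed 112; total 444.
{Red, Blue, Green, Amber}: service 309 + fixed 164 = 473
No other subset beats 415.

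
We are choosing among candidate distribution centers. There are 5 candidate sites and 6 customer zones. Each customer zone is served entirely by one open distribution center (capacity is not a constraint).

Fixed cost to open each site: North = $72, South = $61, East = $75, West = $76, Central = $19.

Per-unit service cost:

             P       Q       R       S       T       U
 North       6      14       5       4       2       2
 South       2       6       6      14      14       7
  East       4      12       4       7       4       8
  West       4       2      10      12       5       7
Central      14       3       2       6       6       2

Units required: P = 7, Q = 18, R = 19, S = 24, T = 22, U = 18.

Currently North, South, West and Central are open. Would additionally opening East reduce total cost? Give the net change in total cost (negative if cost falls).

Current service cost with {North, South, West, Central}: 264.
Adding East: each customer zone re-picks its cheapest; new service cost 264, saving 0.
Extra fixed cost: 75. Net change = 75 − 0 = 75.
(Totals: 492 → 567.)

No — net change +75 (cost rises by 75).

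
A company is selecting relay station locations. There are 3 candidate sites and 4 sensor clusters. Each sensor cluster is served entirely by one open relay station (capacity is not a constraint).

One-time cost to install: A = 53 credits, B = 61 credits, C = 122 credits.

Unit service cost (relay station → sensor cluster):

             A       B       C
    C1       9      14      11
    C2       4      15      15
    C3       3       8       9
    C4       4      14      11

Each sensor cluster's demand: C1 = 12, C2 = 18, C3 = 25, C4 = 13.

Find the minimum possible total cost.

For any fixed open set, each sensor cluster goes to its cheapest open site; total = fixed + service.
{A}: C1→A 9·12=108, C2→A 4·18=72, C3→A 3·25=75, C4→A 4·13=52. Service 307; fixed 53; total 360.
{A, B}: C1→A 9·12=108, C2→A 4·18=72, C3→A 3·25=75, C4→A 4·13=52. Service 307; fixed 114; total 421.
{A, C}: C1→A 9·12=108, C2→A 4·18=72, C3→A 3·25=75, C4→A 4·13=52. Service 307; fixed 175; total 482.
{A, B, C}: service 307 + fixed 236 = 543
No other subset beats 360.

Minimum total cost: 360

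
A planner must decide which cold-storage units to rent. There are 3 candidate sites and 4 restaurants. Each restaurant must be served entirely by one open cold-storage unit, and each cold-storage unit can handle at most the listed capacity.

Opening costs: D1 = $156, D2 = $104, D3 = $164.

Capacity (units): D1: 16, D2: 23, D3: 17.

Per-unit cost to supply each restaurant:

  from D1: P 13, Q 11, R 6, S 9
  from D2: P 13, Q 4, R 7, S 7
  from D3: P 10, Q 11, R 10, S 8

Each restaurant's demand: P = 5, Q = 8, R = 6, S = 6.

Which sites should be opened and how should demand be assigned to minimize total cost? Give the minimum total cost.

Open {D2, D3}: P→D3 10·5=50, Q→D2 4·8=32, R→D2 7·6=42, S→D2 7·6=42.
Loads: D2 carries 20/23, D3 carries 5/17. Service 166; fixed 268; total 434.
Next best feasible plan costs 435.

Minimum total cost: 434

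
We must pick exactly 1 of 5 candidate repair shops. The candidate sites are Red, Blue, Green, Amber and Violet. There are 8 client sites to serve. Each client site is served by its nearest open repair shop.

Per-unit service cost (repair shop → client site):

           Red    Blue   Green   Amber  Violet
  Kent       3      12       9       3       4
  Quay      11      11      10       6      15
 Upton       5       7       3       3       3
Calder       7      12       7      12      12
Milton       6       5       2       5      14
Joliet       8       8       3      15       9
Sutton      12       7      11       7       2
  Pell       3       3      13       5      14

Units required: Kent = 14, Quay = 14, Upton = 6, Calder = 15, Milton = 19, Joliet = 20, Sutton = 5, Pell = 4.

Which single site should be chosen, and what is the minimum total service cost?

With exactly 1 open, each client site uses its cheapest among the chosen.
{Green}: Kent→Green 9·14=126, Quay→Green 10·14=140, Upton→Green 3·6=18, Calder→Green 7·15=105, Milton→Green 2·19=38, Joliet→Green 3·20=60, Sutton→Green 11·5=55, Pell→Green 13·4=52. Service cost 594.
{Red}: service cost 677
{Amber}: service cost 774
Among all 5 size-1 choices, {Green} is lowest.

Choose Green only; total service cost 594.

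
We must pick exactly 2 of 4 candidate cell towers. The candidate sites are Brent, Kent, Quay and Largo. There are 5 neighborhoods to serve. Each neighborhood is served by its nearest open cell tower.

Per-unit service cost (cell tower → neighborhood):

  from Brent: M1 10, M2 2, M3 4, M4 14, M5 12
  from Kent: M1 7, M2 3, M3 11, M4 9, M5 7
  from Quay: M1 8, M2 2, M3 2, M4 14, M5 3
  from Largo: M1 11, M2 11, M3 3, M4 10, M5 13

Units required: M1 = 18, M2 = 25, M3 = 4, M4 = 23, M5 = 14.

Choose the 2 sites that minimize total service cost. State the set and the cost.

Choose Kent and Quay; total service cost 433.

With exactly 2 open, each neighborhood uses its cheapest among the chosen.
{Kent, Quay}: M1→Kent 7·18=126, M2→Quay 2·25=50, M3→Quay 2·4=8, M4→Kent 9·23=207, M5→Quay 3·14=42. Service cost 433.
{Quay, Largo}: service cost 474
{Brent, Kent}: service cost 497
Among all 6 size-2 choices, {Kent, Quay} is lowest.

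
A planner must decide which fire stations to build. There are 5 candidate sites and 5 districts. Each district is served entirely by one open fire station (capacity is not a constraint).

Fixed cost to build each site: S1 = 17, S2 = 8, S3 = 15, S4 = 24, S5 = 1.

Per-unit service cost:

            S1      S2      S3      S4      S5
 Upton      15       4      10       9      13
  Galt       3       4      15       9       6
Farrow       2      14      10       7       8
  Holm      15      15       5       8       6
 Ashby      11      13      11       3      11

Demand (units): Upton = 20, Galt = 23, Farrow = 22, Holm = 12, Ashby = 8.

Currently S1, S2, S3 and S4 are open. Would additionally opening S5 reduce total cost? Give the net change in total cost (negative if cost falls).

No — net change +1 (cost rises by 1).

Current service cost with {S1, S2, S3, S4}: 277.
Adding S5: each district re-picks its cheapest; new service cost 277, saving 0.
Extra fixed cost: 1. Net change = 1 − 0 = 1.
(Totals: 341 → 342.)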